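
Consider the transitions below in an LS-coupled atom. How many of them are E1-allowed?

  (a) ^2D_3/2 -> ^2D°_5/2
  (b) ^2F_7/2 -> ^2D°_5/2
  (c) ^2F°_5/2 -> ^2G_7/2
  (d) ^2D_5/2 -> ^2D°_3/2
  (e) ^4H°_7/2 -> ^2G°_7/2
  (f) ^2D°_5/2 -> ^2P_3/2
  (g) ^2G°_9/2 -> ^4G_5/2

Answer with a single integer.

(a) allowed
(b) allowed
(c) allowed
(d) allowed
(e) forbidden (parity, ΔS fail)
(f) allowed
(g) forbidden (ΔS, ΔJ fail)
Total allowed: 5 of 7.

5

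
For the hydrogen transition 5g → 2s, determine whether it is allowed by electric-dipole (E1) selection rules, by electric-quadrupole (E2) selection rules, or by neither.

Δl = 0 − 4 = -4; l_i + l_f = 4.
E1 (Δl = ±1): not satisfied.
E2 (Δl = 0,±2, l_i+l_f ≥ 2): not satisfied.

neither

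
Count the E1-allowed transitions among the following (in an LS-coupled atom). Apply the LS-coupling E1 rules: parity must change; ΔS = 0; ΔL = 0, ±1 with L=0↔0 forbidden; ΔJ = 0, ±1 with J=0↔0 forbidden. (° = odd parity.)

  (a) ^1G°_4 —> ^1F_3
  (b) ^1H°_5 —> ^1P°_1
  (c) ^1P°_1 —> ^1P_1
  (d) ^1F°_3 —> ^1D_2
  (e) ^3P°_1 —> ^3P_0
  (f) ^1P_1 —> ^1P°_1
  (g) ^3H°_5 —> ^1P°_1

5

(a) allowed
(b) forbidden (parity, ΔL, ΔJ fail)
(c) allowed
(d) allowed
(e) allowed
(f) allowed
(g) forbidden (parity, ΔS, ΔL, ΔJ fail)
Total allowed: 5 of 7.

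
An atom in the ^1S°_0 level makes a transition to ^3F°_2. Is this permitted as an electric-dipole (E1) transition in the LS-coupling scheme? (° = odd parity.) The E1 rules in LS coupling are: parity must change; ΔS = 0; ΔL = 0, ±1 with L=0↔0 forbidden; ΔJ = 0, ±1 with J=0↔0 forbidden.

forbidden

Initial level: S=0, L=0, J=0, parity odd. Final level: S=1, L=3, J=2, parity odd.
Parity must change: odd → odd — fails.
ΔS = 0: S: 0 → 1 — fails.
ΔL = 0, ±1 (not L=0↔0): L: 0 → 3, ΔL = +3 — fails.
ΔJ = 0, ±1 (not J=0↔0): J: 0 → 2, ΔJ = +2 — fails.
Rule(s) violated: parity, ΔS, ΔL, ΔJ.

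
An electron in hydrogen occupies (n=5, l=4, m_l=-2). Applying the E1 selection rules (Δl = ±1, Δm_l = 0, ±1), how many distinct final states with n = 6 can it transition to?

E1 requires Δl = ±1, so l_f ∈ {3, 5}; with 0 ≤ l_f ≤ n_f−1 = 5, the allowed l_f values are {3, 5}.
For l_f = 3: m_f ∈ {m_i−1, m_i, m_i+1} ∩ [−3, 3] = {-3, -2, -1} → 3 states.
For l_f = 5: m_f ∈ {m_i−1, m_i, m_i+1} ∩ [−5, 5] = {-3, -2, -1} → 3 states.
Total: 6.

6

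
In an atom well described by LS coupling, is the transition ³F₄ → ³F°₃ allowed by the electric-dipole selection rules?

allowed

Reading off the term symbols: S 1→1, L 3→3, J 4→3, parity even→odd.
Parity must change: even → odd — ✓.
ΔJ = 0, ±1 (not J=0↔0): J: 4 → 3, ΔJ = -1 — ✓.
ΔL = 0, ±1 (not L=0↔0): L: 3 → 3, ΔL = +0 — ✓.
ΔS = 0: S: 1 → 1 — ✓.
All four E1 rules are satisfied.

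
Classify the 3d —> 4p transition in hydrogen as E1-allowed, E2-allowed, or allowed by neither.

E1

Δl = 1 − 2 = -1; l_i + l_f = 3.
E1 (Δl = ±1): satisfied.
E2 (Δl = 0,±2, l_i+l_f ≥ 2): not satisfied.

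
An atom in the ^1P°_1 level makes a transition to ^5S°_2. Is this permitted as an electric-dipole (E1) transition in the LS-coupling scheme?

forbidden

Parity must change: odd → odd — violated.
ΔS = 0: S: 0 → 2 — violated.
ΔL = 0, ±1 (not L=0↔0): L: 1 → 0, ΔL = -1 — satisfied.
ΔJ = 0, ±1 (not J=0↔0): J: 1 → 2, ΔJ = +1 — satisfied.
Rule(s) violated: parity, ΔS.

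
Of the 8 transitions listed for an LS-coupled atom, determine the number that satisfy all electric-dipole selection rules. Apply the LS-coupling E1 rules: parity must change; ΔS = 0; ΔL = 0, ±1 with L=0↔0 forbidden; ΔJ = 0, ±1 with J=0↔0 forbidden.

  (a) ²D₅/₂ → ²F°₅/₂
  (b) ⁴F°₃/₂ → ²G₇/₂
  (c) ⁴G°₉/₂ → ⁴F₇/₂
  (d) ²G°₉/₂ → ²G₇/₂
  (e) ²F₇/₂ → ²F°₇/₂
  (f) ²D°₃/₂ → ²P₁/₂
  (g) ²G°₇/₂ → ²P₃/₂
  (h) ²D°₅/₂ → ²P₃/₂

6

(a) allowed
(b) forbidden (ΔS, ΔJ fail)
(c) allowed
(d) allowed
(e) allowed
(f) allowed
(g) forbidden (ΔL, ΔJ fail)
(h) allowed
Total allowed: 6 of 8.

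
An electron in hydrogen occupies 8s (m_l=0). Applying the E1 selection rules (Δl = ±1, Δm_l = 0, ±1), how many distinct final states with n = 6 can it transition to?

E1 requires Δl = ±1, so l_f ∈ {-1, 1}; with 0 ≤ l_f ≤ n_f−1 = 5, the allowed l_f values are {1}.
For l_f = 1: m_f ∈ {m_i−1, m_i, m_i+1} ∩ [−1, 1] = {-1, 0, 1} → 3 states.
Total: 3.

3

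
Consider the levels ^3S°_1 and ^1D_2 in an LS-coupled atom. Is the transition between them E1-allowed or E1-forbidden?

forbidden

Reading off the term symbols: S 1→0, L 0→2, J 1→2, parity odd→even.
Parity must change: odd → even — ok.
ΔS = 0: S: 1 → 0 — fails.
ΔJ = 0, ±1 (not J=0↔0): J: 1 → 2, ΔJ = +1 — ok.
ΔL = 0, ±1 (not L=0↔0): L: 0 → 2, ΔL = +2 — fails.
Rule(s) violated: ΔS, ΔL.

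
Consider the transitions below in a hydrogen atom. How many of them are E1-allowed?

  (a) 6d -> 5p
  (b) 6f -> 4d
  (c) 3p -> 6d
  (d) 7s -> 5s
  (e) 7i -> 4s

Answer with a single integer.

3

(a) allowed
(b) allowed
(c) allowed
(d) forbidden — Δl = +0 (E1 requires Δl = ±1)
(e) forbidden — Δl = -6 (E1 requires Δl = ±1)
Total allowed: 3 of 5.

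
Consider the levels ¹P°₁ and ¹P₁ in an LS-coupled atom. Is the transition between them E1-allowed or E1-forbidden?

Initial level: S=0, L=1, J=1, parity odd. Final level: S=0, L=1, J=1, parity even.
Parity must change: odd → even — ✓.
ΔS = 0: S: 0 → 0 — ✓.
ΔL = 0, ±1 (not L=0↔0): L: 1 → 1, ΔL = +0 — ✓.
ΔJ = 0, ±1 (not J=0↔0): J: 1 → 1, ΔJ = +0 — ✓.
All four E1 rules are satisfied.

allowed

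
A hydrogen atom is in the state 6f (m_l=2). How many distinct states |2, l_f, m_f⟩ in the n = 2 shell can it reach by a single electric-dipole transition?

E1 requires l_f ∈ {2, 4}, but neither lies in [0, 1], so no final state is reachable.
Total: 0.

0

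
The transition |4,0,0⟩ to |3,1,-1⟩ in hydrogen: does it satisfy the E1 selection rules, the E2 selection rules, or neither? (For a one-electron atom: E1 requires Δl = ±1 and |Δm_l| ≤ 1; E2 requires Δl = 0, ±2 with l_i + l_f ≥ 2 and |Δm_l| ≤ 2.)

E1

Δl = 1 − 0 = +1; l_i + l_f = 1.
Δm_l = -1.
E1 (Δl = ±1, |Δm_l| ≤ 1): satisfied.
E2 (Δl = 0,±2, l_i+l_f ≥ 2, |Δm_l| ≤ 2): not satisfied.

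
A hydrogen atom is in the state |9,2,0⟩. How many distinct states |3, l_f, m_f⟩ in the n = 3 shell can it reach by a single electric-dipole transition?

E1 requires Δl = ±1, so l_f ∈ {1, 3}; with 0 ≤ l_f ≤ n_f−1 = 2, the allowed l_f values are {1}.
For l_f = 1: m_f ∈ {m_i−1, m_i, m_i+1} ∩ [−1, 1] = {-1, 0, 1} → 3 states.
Total: 3.

3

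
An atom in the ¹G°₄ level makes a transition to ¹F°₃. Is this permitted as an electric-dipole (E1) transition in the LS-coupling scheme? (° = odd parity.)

Parity must change: odd → odd — fails.
ΔS = 0: S: 0 → 0 — ok.
ΔL = 0, ±1 (not L=0↔0): L: 4 → 3, ΔL = -1 — ok.
ΔJ = 0, ±1 (not J=0↔0): J: 4 → 3, ΔJ = -1 — ok.
Rule(s) violated: parity.

forbidden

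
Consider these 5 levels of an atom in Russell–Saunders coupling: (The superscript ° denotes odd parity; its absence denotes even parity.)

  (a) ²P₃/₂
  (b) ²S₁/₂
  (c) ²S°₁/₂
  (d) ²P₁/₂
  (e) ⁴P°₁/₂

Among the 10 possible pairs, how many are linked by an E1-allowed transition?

(a)–(b): forbidden (parity).
(a)–(c): allowed.
(a)–(d): forbidden (parity).
(a)–(e): forbidden (ΔS).
(b)–(c): forbidden (ΔL).
(b)–(d): forbidden (parity).
(b)–(e): forbidden (ΔS).
(c)–(d): allowed.
(c)–(e): forbidden (parity, ΔS).
(d)–(e): forbidden (ΔS).
Allowed pairs: 2 of 10.

2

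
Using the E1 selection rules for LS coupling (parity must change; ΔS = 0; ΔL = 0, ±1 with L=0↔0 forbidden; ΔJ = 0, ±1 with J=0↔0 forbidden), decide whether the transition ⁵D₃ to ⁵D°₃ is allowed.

allowed

Reading off the term symbols: S 2→2, L 2→2, J 3→3, parity even→odd.
Parity must change: even → odd — passes.
ΔS = 0: S: 2 → 2 — passes.
ΔL = 0, ±1 (not L=0↔0): L: 2 → 2, ΔL = +0 — passes.
ΔJ = 0, ±1 (not J=0↔0): J: 3 → 3, ΔJ = +0 — passes.
All four E1 rules are satisfied.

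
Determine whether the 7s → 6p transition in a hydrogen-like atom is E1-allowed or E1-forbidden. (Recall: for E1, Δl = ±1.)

allowed

l: 0 → 1 (Δl = +1). Δl = ±1 passes.
All E1 selection rules are satisfied.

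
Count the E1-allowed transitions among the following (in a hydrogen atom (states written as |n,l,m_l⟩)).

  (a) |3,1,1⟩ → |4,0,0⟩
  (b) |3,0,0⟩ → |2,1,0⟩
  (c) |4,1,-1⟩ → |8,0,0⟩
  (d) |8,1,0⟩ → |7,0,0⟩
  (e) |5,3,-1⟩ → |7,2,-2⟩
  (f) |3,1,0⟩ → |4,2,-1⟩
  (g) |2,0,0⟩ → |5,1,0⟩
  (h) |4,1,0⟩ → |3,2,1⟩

8

(a) allowed
(b) allowed
(c) allowed
(d) allowed
(e) allowed
(f) allowed
(g) allowed
(h) allowed
Total allowed: 8 of 8.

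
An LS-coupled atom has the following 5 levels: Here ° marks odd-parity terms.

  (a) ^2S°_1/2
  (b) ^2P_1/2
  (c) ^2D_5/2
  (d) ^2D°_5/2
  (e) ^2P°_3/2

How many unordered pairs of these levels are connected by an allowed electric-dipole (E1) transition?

4

(a)–(b): allowed.
(a)–(c): forbidden (ΔL, ΔJ).
(a)–(d): forbidden (parity, ΔL, ΔJ).
(a)–(e): forbidden (parity).
(b)–(c): forbidden (parity, ΔJ).
(b)–(d): forbidden (ΔJ).
(b)–(e): allowed.
(c)–(d): allowed.
(c)–(e): allowed.
(d)–(e): forbidden (parity).
Allowed pairs: 4 of 10.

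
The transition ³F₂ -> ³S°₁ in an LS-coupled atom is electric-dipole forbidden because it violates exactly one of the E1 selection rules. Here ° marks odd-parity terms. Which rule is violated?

Initial level: S=1, L=3, J=2, parity even. Final level: S=1, L=0, J=1, parity odd.
Parity must change: even → odd — ok.
ΔS = 0: S: 1 → 1 — ok.
ΔL = 0, ±1 (not L=0↔0): L: 3 → 0, ΔL = -3 — fails.
ΔJ = 0, ±1 (not J=0↔0): J: 2 → 1, ΔJ = -1 — ok.

the ΔL = 0, ±1 rule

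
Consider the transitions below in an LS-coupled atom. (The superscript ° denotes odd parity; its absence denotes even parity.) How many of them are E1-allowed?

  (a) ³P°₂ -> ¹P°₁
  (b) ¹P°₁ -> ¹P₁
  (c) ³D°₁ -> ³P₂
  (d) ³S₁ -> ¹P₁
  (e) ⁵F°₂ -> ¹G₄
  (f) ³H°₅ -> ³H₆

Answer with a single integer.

(a) forbidden (parity, ΔS fail)
(b) allowed
(c) allowed
(d) forbidden (parity, ΔS fail)
(e) forbidden (ΔS, ΔJ fail)
(f) allowed
Total allowed: 3 of 6.

3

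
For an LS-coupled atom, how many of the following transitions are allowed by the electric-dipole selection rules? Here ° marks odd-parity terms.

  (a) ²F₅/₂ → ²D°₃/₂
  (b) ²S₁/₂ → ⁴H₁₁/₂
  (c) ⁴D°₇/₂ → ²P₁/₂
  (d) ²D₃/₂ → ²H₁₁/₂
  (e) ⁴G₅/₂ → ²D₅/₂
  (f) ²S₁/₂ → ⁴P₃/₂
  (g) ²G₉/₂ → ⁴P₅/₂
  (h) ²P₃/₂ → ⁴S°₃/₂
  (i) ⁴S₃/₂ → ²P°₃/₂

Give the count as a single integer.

1

(a) allowed
(b) forbidden (parity, ΔS, ΔL, ΔJ fail)
(c) forbidden (ΔS, ΔJ fail)
(d) forbidden (parity, ΔL, ΔJ fail)
(e) forbidden (parity, ΔS, ΔL fail)
(f) forbidden (parity, ΔS fail)
(g) forbidden (parity, ΔS, ΔL, ΔJ fail)
(h) forbidden (ΔS fails)
(i) forbidden (ΔS fails)
Total allowed: 1 of 9.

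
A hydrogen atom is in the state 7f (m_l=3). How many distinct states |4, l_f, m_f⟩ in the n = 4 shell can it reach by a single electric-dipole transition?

1

E1 requires Δl = ±1, so l_f ∈ {2, 4}; with 0 ≤ l_f ≤ n_f−1 = 3, the allowed l_f values are {2}.
For l_f = 2: m_f ∈ {m_i−1, m_i, m_i+1} ∩ [−2, 2] = {2} → 1 state.
Total: 1.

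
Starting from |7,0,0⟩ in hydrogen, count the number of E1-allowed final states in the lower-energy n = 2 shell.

3

E1 requires Δl = ±1, so l_f ∈ {-1, 1}; with 0 ≤ l_f ≤ n_f−1 = 1, the allowed l_f values are {1}.
For l_f = 1: m_f ∈ {m_i−1, m_i, m_i+1} ∩ [−1, 1] = {-1, 0, 1} → 3 states.
Total: 3.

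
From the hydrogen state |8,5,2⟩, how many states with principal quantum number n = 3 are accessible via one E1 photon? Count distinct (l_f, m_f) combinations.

0

E1 requires l_f ∈ {4, 6}, but neither lies in [0, 2], so no final state is reachable.
Total: 0.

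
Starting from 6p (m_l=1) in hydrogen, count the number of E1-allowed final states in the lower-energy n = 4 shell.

4

E1 requires Δl = ±1, so l_f ∈ {0, 2}; with 0 ≤ l_f ≤ n_f−1 = 3, the allowed l_f values are {0, 2}.
For l_f = 0: m_f ∈ {m_i−1, m_i, m_i+1} ∩ [−0, 0] = {0} → 1 state.
For l_f = 2: m_f ∈ {m_i−1, m_i, m_i+1} ∩ [−2, 2] = {0, 1, 2} → 3 states.
Total: 4.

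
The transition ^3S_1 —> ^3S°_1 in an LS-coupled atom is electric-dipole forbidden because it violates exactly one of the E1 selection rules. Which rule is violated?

ΔL = 0, ±1 (not L=0↔0): L: 0 → 0, ΔL = +0 — violated.
ΔS = 0: S: 1 → 1 — satisfied.
Parity must change: even → odd — satisfied.
ΔJ = 0, ±1 (not J=0↔0): J: 1 → 1, ΔJ = +0 — satisfied.

the L=0 ↔ L=0 exclusion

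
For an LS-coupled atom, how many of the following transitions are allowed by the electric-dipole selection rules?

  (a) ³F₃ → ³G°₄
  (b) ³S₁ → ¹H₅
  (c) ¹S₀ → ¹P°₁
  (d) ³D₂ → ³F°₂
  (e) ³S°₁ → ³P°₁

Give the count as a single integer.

3

(a) allowed
(b) forbidden (parity, ΔS, ΔL, ΔJ fail)
(c) allowed
(d) allowed
(e) forbidden (parity fails)
Total allowed: 3 of 5.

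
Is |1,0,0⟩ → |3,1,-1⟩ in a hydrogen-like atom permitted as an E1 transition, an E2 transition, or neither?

E1

Δl = 1 − 0 = +1; l_i + l_f = 1.
Δm_l = -1.
E1 (Δl = ±1, |Δm_l| ≤ 1): satisfied.
E2 (Δl = 0,±2, l_i+l_f ≥ 2, |Δm_l| ≤ 2): not satisfied.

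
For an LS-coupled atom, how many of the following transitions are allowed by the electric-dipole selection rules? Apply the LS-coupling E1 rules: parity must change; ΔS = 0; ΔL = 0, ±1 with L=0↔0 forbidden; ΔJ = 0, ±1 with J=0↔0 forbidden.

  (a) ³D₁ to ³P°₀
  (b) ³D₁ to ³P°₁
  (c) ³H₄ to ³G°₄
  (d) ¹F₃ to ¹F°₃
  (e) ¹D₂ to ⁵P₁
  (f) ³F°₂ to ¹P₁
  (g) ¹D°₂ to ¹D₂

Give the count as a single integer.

5

(a) allowed
(b) allowed
(c) allowed
(d) allowed
(e) forbidden (parity, ΔS fail)
(f) forbidden (ΔS, ΔL fail)
(g) allowed
Total allowed: 5 of 7.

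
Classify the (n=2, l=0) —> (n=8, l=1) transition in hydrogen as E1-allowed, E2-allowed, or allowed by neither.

Δl = 1 − 0 = +1; l_i + l_f = 1.
E1 (Δl = ±1): satisfied.
E2 (Δl = 0,±2, l_i+l_f ≥ 2): not satisfied.

E1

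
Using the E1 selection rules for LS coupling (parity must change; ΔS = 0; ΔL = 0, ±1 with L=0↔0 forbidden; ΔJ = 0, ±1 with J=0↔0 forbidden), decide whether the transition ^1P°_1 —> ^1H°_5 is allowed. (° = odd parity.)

ΔJ = 0, ±1 (not J=0↔0): J: 1 → 5, ΔJ = +4 — ✗.
ΔS = 0: S: 0 → 0 — ✓.
Parity must change: odd → odd — ✗.
ΔL = 0, ±1 (not L=0↔0): L: 1 → 5, ΔL = +4 — ✗.
Rule(s) violated: parity, ΔL, ΔJ.

forbidden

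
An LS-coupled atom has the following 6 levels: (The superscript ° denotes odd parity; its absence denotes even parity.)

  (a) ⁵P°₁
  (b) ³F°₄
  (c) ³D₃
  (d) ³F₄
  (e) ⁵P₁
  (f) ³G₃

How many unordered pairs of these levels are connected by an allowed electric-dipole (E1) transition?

4

(a)–(b): forbidden (parity, ΔS, ΔL, ΔJ).
(a)–(c): forbidden (ΔS, ΔJ).
(a)–(d): forbidden (ΔS, ΔL, ΔJ).
(a)–(e): allowed.
(a)–(f): forbidden (ΔS, ΔL, ΔJ).
(b)–(c): allowed.
(b)–(d): allowed.
(b)–(e): forbidden (ΔS, ΔL, ΔJ).
(b)–(f): allowed.
(c)–(d): forbidden (parity).
(c)–(e): forbidden (parity, ΔS, ΔJ).
(c)–(f): forbidden (parity, ΔL).
(d)–(e): forbidden (parity, ΔS, ΔL, ΔJ).
(d)–(f): forbidden (parity).
(e)–(f): forbidden (parity, ΔS, ΔL, ΔJ).
Allowed pairs: 4 of 15.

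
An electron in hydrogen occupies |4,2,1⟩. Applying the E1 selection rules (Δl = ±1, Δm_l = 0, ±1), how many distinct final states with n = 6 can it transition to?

5

E1 requires Δl = ±1, so l_f ∈ {1, 3}; with 0 ≤ l_f ≤ n_f−1 = 5, the allowed l_f values are {1, 3}.
For l_f = 1: m_f ∈ {m_i−1, m_i, m_i+1} ∩ [−1, 1] = {0, 1} → 2 states.
For l_f = 3: m_f ∈ {m_i−1, m_i, m_i+1} ∩ [−3, 3] = {0, 1, 2} → 3 states.
Total: 5.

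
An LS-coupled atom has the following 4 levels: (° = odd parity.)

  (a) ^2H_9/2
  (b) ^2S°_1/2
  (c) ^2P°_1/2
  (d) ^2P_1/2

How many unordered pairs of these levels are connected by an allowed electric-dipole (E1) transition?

(a)–(b): forbidden (ΔL, ΔJ).
(a)–(c): forbidden (ΔL, ΔJ).
(a)–(d): forbidden (parity, ΔL, ΔJ).
(b)–(c): forbidden (parity).
(b)–(d): allowed.
(c)–(d): allowed.
Allowed pairs: 2 of 6.

2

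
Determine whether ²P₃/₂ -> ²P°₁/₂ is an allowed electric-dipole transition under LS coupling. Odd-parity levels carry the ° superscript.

allowed

ΔL = 0, ±1 (not L=0↔0): L: 1 → 1, ΔL = +0 — ok.
ΔJ = 0, ±1 (not J=0↔0): J: 3/2 → 1/2, ΔJ = -1 — ok.
ΔS = 0: S: 1/2 → 1/2 — ok.
Parity must change: even → odd — ok.
All four E1 rules are satisfied.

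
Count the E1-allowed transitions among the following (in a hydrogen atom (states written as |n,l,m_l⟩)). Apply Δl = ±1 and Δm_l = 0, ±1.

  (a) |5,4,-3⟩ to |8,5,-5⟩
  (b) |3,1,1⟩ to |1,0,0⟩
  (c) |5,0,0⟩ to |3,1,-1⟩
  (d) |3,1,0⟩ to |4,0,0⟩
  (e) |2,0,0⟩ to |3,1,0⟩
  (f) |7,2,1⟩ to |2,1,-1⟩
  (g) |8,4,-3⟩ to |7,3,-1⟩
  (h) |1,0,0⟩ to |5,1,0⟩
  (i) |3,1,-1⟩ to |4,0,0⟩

6

(a) forbidden — Δm_l = -2 (E1 requires Δm_l = 0, ±1)
(b) allowed
(c) allowed
(d) allowed
(e) allowed
(f) forbidden — Δm_l = -2 (E1 requires Δm_l = 0, ±1)
(g) forbidden — Δm_l = +2 (E1 requires Δm_l = 0, ±1)
(h) allowed
(i) allowed
Total allowed: 6 of 9.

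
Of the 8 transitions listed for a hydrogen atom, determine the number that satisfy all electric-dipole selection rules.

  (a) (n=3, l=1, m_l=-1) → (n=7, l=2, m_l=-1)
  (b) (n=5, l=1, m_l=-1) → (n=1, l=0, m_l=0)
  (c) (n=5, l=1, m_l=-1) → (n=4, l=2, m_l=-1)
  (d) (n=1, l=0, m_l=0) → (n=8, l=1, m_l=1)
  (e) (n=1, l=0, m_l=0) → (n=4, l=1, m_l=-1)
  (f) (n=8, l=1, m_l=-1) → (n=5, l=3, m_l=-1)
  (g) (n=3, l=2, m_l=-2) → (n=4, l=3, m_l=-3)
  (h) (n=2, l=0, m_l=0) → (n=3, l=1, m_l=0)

(a) allowed
(b) allowed
(c) allowed
(d) allowed
(e) allowed
(f) forbidden — Δl = +2 (E1 requires Δl = ±1)
(g) allowed
(h) allowed
Total allowed: 7 of 8.

7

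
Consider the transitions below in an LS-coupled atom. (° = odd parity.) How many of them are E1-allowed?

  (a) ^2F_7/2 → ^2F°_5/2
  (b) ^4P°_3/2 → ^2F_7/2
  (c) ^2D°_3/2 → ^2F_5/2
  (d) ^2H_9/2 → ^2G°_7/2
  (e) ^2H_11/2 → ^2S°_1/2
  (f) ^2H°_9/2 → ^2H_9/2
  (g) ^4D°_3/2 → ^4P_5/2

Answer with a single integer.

(a) allowed
(b) forbidden (ΔS, ΔL, ΔJ fail)
(c) allowed
(d) allowed
(e) forbidden (ΔL, ΔJ fail)
(f) allowed
(g) allowed
Total allowed: 5 of 7.

5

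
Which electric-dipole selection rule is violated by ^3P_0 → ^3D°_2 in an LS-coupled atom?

the ΔJ = 0, ±1 rule

Reading off the term symbols: S 1→1, L 1→2, J 0→2, parity even→odd.
Parity must change: even → odd — satisfied.
ΔS = 0: S: 1 → 1 — satisfied.
ΔL = 0, ±1 (not L=0↔0): L: 1 → 2, ΔL = +1 — satisfied.
ΔJ = 0, ±1 (not J=0↔0): J: 0 → 2, ΔJ = +2 — violated.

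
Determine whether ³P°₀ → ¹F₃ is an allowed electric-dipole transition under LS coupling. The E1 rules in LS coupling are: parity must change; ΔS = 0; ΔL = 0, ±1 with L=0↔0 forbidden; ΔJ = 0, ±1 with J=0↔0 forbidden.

forbidden

Initial level: S=1, L=1, J=0, parity odd. Final level: S=0, L=3, J=3, parity even.
Parity must change: odd → even — passes.
ΔS = 0: S: 1 → 0 — fails.
ΔL = 0, ±1 (not L=0↔0): L: 1 → 3, ΔL = +2 — fails.
ΔJ = 0, ±1 (not J=0↔0): J: 0 → 3, ΔJ = +3 — fails.
Rule(s) violated: ΔS, ΔL, ΔJ.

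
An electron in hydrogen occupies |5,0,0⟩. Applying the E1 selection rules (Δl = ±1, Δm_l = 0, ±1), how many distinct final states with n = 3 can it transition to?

E1 requires Δl = ±1, so l_f ∈ {-1, 1}; with 0 ≤ l_f ≤ n_f−1 = 2, the allowed l_f values are {1}.
For l_f = 1: m_f ∈ {m_i−1, m_i, m_i+1} ∩ [−1, 1] = {-1, 0, 1} → 3 states.
Total: 3.

3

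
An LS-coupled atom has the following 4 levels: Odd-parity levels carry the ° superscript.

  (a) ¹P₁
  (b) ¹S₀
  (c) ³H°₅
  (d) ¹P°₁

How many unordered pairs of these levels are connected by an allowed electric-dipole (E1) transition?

2

(a)–(b): forbidden (parity).
(a)–(c): forbidden (ΔS, ΔL, ΔJ).
(a)–(d): allowed.
(b)–(c): forbidden (ΔS, ΔL, ΔJ).
(b)–(d): allowed.
(c)–(d): forbidden (parity, ΔS, ΔL, ΔJ).
Allowed pairs: 2 of 6.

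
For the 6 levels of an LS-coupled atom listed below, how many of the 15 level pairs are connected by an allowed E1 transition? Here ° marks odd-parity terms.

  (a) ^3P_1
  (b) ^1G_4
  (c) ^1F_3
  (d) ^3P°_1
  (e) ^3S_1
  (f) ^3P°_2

(a)–(b): forbidden (parity, ΔS, ΔL, ΔJ).
(a)–(c): forbidden (parity, ΔS, ΔL, ΔJ).
(a)–(d): allowed.
(a)–(e): forbidden (parity).
(a)–(f): allowed.
(b)–(c): forbidden (parity).
(b)–(d): forbidden (ΔS, ΔL, ΔJ).
(b)–(e): forbidden (parity, ΔS, ΔL, ΔJ).
(b)–(f): forbidden (ΔS, ΔL, ΔJ).
(c)–(d): forbidden (ΔS, ΔL, ΔJ).
(c)–(e): forbidden (parity, ΔS, ΔL, ΔJ).
(c)–(f): forbidden (ΔS, ΔL).
(d)–(e): allowed.
(d)–(f): forbidden (parity).
(e)–(f): allowed.
Allowed pairs: 4 of 15.

4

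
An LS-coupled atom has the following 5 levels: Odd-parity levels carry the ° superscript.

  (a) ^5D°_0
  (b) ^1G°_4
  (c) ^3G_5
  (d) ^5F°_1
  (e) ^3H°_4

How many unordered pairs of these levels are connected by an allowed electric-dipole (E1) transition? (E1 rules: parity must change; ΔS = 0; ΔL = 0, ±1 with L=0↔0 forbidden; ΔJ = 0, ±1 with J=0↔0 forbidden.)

1

(a)–(b): forbidden (parity, ΔS, ΔL, ΔJ).
(a)–(c): forbidden (ΔS, ΔL, ΔJ).
(a)–(d): forbidden (parity).
(a)–(e): forbidden (parity, ΔS, ΔL, ΔJ).
(b)–(c): forbidden (ΔS).
(b)–(d): forbidden (parity, ΔS, ΔJ).
(b)–(e): forbidden (parity, ΔS).
(c)–(d): forbidden (ΔS, ΔJ).
(c)–(e): allowed.
(d)–(e): forbidden (parity, ΔS, ΔL, ΔJ).
Allowed pairs: 1 of 10.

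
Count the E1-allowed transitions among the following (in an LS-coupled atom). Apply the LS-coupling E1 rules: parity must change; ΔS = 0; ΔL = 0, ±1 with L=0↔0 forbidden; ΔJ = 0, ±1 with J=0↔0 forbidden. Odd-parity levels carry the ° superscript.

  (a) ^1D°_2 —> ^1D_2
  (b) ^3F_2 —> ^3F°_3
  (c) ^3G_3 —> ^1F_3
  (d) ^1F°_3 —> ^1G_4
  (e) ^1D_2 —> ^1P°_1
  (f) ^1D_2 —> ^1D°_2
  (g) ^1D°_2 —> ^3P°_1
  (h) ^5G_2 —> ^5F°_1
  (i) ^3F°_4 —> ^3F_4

(a) allowed
(b) allowed
(c) forbidden (parity, ΔS fail)
(d) allowed
(e) allowed
(f) allowed
(g) forbidden (parity, ΔS fail)
(h) allowed
(i) allowed
Total allowed: 7 of 9.

7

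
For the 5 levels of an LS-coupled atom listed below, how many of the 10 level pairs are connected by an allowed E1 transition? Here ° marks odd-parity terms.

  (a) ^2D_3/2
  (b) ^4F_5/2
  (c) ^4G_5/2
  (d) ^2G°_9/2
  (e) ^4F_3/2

0

(a)–(b): forbidden (parity, ΔS).
(a)–(c): forbidden (parity, ΔS, ΔL).
(a)–(d): forbidden (ΔL, ΔJ).
(a)–(e): forbidden (parity, ΔS).
(b)–(c): forbidden (parity).
(b)–(d): forbidden (ΔS, ΔJ).
(b)–(e): forbidden (parity).
(c)–(d): forbidden (ΔS, ΔJ).
(c)–(e): forbidden (parity).
(d)–(e): forbidden (ΔS, ΔJ).
Allowed pairs: 0 of 10.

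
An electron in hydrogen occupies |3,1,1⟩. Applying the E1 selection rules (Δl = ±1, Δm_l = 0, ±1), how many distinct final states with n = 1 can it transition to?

E1 requires Δl = ±1, so l_f ∈ {0, 2}; with 0 ≤ l_f ≤ n_f−1 = 0, the allowed l_f values are {0}.
For l_f = 0: m_f ∈ {m_i−1, m_i, m_i+1} ∩ [−0, 0] = {0} → 1 state.
Total: 1.

1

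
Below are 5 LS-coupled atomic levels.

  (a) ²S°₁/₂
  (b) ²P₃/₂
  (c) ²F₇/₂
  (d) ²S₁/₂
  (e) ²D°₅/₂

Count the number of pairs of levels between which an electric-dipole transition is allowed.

3

(a)–(b): allowed.
(a)–(c): forbidden (ΔL, ΔJ).
(a)–(d): forbidden (ΔL).
(a)–(e): forbidden (parity, ΔL, ΔJ).
(b)–(c): forbidden (parity, ΔL, ΔJ).
(b)–(d): forbidden (parity).
(b)–(e): allowed.
(c)–(d): forbidden (parity, ΔL, ΔJ).
(c)–(e): allowed.
(d)–(e): forbidden (ΔL, ΔJ).
Allowed pairs: 3 of 10.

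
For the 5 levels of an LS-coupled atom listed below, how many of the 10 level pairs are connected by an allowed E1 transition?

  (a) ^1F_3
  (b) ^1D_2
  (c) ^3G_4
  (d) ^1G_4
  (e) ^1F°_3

(a)–(b): forbidden (parity).
(a)–(c): forbidden (parity, ΔS).
(a)–(d): forbidden (parity).
(a)–(e): allowed.
(b)–(c): forbidden (parity, ΔS, ΔL, ΔJ).
(b)–(d): forbidden (parity, ΔL, ΔJ).
(b)–(e): allowed.
(c)–(d): forbidden (parity, ΔS).
(c)–(e): forbidden (ΔS).
(d)–(e): allowed.
Allowed pairs: 3 of 10.

3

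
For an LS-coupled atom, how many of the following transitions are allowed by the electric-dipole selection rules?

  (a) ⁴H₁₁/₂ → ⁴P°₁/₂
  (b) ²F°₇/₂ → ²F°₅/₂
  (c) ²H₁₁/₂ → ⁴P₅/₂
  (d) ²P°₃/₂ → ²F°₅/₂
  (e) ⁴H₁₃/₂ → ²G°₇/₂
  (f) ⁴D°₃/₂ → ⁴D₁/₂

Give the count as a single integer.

(a) forbidden (ΔL, ΔJ fail)
(b) forbidden (parity fails)
(c) forbidden (parity, ΔS, ΔL, ΔJ fail)
(d) forbidden (parity, ΔL fail)
(e) forbidden (ΔS, ΔJ fail)
(f) allowed
Total allowed: 1 of 6.

1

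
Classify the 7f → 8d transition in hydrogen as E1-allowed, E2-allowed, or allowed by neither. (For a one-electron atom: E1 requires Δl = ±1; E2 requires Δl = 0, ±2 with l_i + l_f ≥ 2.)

Δl = 2 − 3 = -1; l_i + l_f = 5.
E1 (Δl = ±1): satisfied.
E2 (Δl = 0,±2, l_i+l_f ≥ 2): not satisfied.

E1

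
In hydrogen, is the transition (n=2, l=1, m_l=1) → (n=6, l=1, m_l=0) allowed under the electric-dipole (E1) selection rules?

Initial l = 1, final l = 1, so Δl = +0. E1 requires Δl = ±1: fails.
m_l: 1 → 0 (Δm_l = -1). |Δm_l| ≤ 1 ok.
The transition is electric-dipole forbidden.

forbidden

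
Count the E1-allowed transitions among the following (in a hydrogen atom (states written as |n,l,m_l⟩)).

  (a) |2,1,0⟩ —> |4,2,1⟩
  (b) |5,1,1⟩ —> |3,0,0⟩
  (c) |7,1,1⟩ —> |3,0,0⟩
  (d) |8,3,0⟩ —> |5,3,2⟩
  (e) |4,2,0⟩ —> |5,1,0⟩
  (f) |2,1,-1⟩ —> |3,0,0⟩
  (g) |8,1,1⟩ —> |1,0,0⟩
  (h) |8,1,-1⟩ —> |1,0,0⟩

(a) allowed
(b) allowed
(c) allowed
(d) forbidden — Δl = +0 (E1 requires Δl = ±1); Δm_l = +2 (E1 requires Δm_l = 0, ±1)
(e) allowed
(f) allowed
(g) allowed
(h) allowed
Total allowed: 7 of 8.

7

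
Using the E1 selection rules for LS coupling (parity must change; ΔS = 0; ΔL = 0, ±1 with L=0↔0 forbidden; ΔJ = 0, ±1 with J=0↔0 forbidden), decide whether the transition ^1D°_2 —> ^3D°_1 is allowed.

forbidden

ΔS = 0: S: 0 → 1 — fails.
ΔJ = 0, ±1 (not J=0↔0): J: 2 → 1, ΔJ = -1 — ok.
Parity must change: odd → odd — fails.
ΔL = 0, ±1 (not L=0↔0): L: 2 → 2, ΔL = +0 — ok.
Rule(s) violated: parity, ΔS.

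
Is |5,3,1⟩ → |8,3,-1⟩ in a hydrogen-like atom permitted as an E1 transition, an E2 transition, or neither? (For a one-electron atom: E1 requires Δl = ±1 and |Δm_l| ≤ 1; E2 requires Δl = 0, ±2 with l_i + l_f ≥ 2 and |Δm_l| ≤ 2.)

E2

Δl = 3 − 3 = +0; l_i + l_f = 6.
Δm_l = -2.
E1 (Δl = ±1, |Δm_l| ≤ 1): not satisfied.
E2 (Δl = 0,±2, l_i+l_f ≥ 2, |Δm_l| ≤ 2): satisfied.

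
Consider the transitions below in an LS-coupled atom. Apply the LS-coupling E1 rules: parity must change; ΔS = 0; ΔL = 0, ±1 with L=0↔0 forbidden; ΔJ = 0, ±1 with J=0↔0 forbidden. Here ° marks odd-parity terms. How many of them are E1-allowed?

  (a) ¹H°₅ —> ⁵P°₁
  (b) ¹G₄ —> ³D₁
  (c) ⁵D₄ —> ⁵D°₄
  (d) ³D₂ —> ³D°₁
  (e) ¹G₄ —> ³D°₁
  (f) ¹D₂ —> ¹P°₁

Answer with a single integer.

(a) forbidden (parity, ΔS, ΔL, ΔJ fail)
(b) forbidden (parity, ΔS, ΔL, ΔJ fail)
(c) allowed
(d) allowed
(e) forbidden (ΔS, ΔL, ΔJ fail)
(f) allowed
Total allowed: 3 of 6.

3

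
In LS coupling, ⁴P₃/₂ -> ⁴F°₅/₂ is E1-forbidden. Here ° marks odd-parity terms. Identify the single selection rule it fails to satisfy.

the ΔL = 0, ±1 rule

Reading off the term symbols: S 3/2→3/2, L 1→3, J 3/2→5/2, parity even→odd.
Parity must change: even → odd — passes.
ΔS = 0: S: 3/2 → 3/2 — passes.
ΔL = 0, ±1 (not L=0↔0): L: 1 → 3, ΔL = +2 — fails.
ΔJ = 0, ±1 (not J=0↔0): J: 3/2 → 5/2, ΔJ = +1 — passes.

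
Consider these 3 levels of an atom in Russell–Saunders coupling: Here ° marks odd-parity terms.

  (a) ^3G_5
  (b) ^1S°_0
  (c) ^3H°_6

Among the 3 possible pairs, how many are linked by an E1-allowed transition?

1

(a)–(b): forbidden (ΔS, ΔL, ΔJ).
(a)–(c): allowed.
(b)–(c): forbidden (parity, ΔS, ΔL, ΔJ).
Allowed pairs: 1 of 3.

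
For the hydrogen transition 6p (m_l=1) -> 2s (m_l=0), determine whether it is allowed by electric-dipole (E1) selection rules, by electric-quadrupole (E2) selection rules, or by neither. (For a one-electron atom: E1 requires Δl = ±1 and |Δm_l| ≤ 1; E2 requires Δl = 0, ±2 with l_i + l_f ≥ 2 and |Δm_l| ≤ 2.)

E1

Δl = 0 − 1 = -1; l_i + l_f = 1.
Δm_l = -1.
E1 (Δl = ±1, |Δm_l| ≤ 1): satisfied.
E2 (Δl = 0,±2, l_i+l_f ≥ 2, |Δm_l| ≤ 2): not satisfied.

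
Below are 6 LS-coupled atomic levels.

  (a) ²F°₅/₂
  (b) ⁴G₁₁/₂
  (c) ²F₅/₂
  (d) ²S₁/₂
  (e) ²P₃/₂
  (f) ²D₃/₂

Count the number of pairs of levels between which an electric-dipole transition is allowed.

2

(a)–(b): forbidden (ΔS, ΔJ).
(a)–(c): allowed.
(a)–(d): forbidden (ΔL, ΔJ).
(a)–(e): forbidden (ΔL).
(a)–(f): allowed.
(b)–(c): forbidden (parity, ΔS, ΔJ).
(b)–(d): forbidden (parity, ΔS, ΔL, ΔJ).
(b)–(e): forbidden (parity, ΔS, ΔL, ΔJ).
(b)–(f): forbidden (parity, ΔS, ΔL, ΔJ).
(c)–(d): forbidden (parity, ΔL, ΔJ).
(c)–(e): forbidden (parity, ΔL).
(c)–(f): forbidden (parity).
(d)–(e): forbidden (parity).
(d)–(f): forbidden (parity, ΔL).
(e)–(f): forbidden (parity).
Allowed pairs: 2 of 15.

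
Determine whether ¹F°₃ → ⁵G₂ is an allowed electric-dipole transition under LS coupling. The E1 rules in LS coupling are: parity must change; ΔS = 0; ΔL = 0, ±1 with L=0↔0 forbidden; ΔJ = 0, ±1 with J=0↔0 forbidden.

forbidden

Reading off the term symbols: S 0→2, L 3→4, J 3→2, parity odd→even.
ΔS = 0: S: 0 → 2 — violated.
ΔL = 0, ±1 (not L=0↔0): L: 3 → 4, ΔL = +1 — satisfied.
ΔJ = 0, ±1 (not J=0↔0): J: 3 → 2, ΔJ = -1 — satisfied.
Parity must change: odd → even — satisfied.
Rule(s) violated: ΔS.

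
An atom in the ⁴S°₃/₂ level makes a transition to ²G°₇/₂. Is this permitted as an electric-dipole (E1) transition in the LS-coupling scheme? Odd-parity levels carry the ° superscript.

forbidden

Reading off the term symbols: S 3/2→1/2, L 0→4, J 3/2→7/2, parity odd→odd.
ΔJ = 0, ±1 (not J=0↔0): J: 3/2 → 7/2, ΔJ = +2 — ✗.
Parity must change: odd → odd — ✗.
ΔL = 0, ±1 (not L=0↔0): L: 0 → 4, ΔL = +4 — ✗.
ΔS = 0: S: 3/2 → 1/2 — ✗.
Rule(s) violated: parity, ΔS, ΔL, ΔJ.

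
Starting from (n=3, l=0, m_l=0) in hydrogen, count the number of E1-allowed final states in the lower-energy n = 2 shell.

3

E1 requires Δl = ±1, so l_f ∈ {-1, 1}; with 0 ≤ l_f ≤ n_f−1 = 1, the allowed l_f values are {1}.
For l_f = 1: m_f ∈ {m_i−1, m_i, m_i+1} ∩ [−1, 1] = {-1, 0, 1} → 3 states.
Total: 3.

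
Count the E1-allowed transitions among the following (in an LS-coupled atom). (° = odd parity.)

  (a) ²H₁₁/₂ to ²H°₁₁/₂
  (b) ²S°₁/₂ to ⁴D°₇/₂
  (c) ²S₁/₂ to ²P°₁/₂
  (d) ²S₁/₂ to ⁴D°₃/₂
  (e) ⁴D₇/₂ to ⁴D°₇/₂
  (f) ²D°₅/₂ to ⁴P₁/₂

3

(a) allowed
(b) forbidden (parity, ΔS, ΔL, ΔJ fail)
(c) allowed
(d) forbidden (ΔS, ΔL fail)
(e) allowed
(f) forbidden (ΔS, ΔJ fail)
Total allowed: 3 of 6.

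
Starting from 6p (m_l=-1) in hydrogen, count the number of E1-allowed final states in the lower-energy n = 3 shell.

4

E1 requires Δl = ±1, so l_f ∈ {0, 2}; with 0 ≤ l_f ≤ n_f−1 = 2, the allowed l_f values are {0, 2}.
For l_f = 0: m_f ∈ {m_i−1, m_i, m_i+1} ∩ [−0, 0] = {0} → 1 state.
For l_f = 2: m_f ∈ {m_i−1, m_i, m_i+1} ∩ [−2, 2] = {-2, -1, 0} → 3 states.
Total: 4.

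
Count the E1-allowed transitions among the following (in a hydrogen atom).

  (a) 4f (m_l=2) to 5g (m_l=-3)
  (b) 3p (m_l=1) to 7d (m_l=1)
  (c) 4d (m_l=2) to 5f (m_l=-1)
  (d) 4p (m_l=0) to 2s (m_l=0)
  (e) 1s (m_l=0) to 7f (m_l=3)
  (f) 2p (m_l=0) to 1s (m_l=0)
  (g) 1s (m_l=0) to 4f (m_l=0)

3

(a) forbidden — Δm_l = -5 (E1 requires Δm_l = 0, ±1)
(b) allowed
(c) forbidden — Δm_l = -3 (E1 requires Δm_l = 0, ±1)
(d) allowed
(e) forbidden — Δl = +3 (E1 requires Δl = ±1); Δm_l = +3 (E1 requires Δm_l = 0, ±1)
(f) allowed
(g) forbidden — Δl = +3 (E1 requires Δl = ±1)
Total allowed: 3 of 7.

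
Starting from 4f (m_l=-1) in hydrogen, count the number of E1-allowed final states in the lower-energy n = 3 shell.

E1 requires Δl = ±1, so l_f ∈ {2, 4}; with 0 ≤ l_f ≤ n_f−1 = 2, the allowed l_f values are {2}.
For l_f = 2: m_f ∈ {m_i−1, m_i, m_i+1} ∩ [−2, 2] = {-2, -1, 0} → 3 states.
Total: 3.

3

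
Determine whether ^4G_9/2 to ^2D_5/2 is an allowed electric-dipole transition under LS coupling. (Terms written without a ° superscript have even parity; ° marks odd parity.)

forbidden

Initial level: S=3/2, L=4, J=9/2, parity even. Final level: S=1/2, L=2, J=5/2, parity even.
Parity must change: even → even — violated.
ΔJ = 0, ±1 (not J=0↔0): J: 9/2 → 5/2, ΔJ = -2 — violated.
ΔL = 0, ±1 (not L=0↔0): L: 4 → 2, ΔL = -2 — violated.
ΔS = 0: S: 3/2 → 1/2 — violated.
Rule(s) violated: parity, ΔS, ΔL, ΔJ.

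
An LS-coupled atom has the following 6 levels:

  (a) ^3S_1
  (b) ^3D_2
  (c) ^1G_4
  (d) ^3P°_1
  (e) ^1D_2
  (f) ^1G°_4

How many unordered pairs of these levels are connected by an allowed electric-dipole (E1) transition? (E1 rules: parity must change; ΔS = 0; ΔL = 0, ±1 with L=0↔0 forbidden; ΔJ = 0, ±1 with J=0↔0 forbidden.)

3

(a)–(b): forbidden (parity, ΔL).
(a)–(c): forbidden (parity, ΔS, ΔL, ΔJ).
(a)–(d): allowed.
(a)–(e): forbidden (parity, ΔS, ΔL).
(a)–(f): forbidden (ΔS, ΔL, ΔJ).
(b)–(c): forbidden (parity, ΔS, ΔL, ΔJ).
(b)–(d): allowed.
(b)–(e): forbidden (parity, ΔS).
(b)–(f): forbidden (ΔS, ΔL, ΔJ).
(c)–(d): forbidden (ΔS, ΔL, ΔJ).
(c)–(e): forbidden (parity, ΔL, ΔJ).
(c)–(f): allowed.
(d)–(e): forbidden (ΔS).
(d)–(f): forbidden (parity, ΔS, ΔL, ΔJ).
(e)–(f): forbidden (ΔL, ΔJ).
Allowed pairs: 3 of 15.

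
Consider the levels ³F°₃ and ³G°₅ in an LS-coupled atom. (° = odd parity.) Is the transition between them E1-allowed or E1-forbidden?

Parity must change: odd → odd — fails.
ΔJ = 0, ±1 (not J=0↔0): J: 3 → 5, ΔJ = +2 — fails.
ΔS = 0: S: 1 → 1 — ok.
ΔL = 0, ±1 (not L=0↔0): L: 3 → 4, ΔL = +1 — ok.
Rule(s) violated: parity, ΔJ.

forbidden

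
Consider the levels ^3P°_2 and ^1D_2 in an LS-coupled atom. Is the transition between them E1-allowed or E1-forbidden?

Parity must change: odd → even — ✓.
ΔS = 0: S: 1 → 0 — ✗.
ΔL = 0, ±1 (not L=0↔0): L: 1 → 2, ΔL = +1 — ✓.
ΔJ = 0, ±1 (not J=0↔0): J: 2 → 2, ΔJ = +0 — ✓.
Rule(s) violated: ΔS.

forbidden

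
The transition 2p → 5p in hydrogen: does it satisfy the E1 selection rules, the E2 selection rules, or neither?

Δl = 1 − 1 = +0; l_i + l_f = 2.
E1 (Δl = ±1): not satisfied.
E2 (Δl = 0,±2, l_i+l_f ≥ 2): satisfied.

E2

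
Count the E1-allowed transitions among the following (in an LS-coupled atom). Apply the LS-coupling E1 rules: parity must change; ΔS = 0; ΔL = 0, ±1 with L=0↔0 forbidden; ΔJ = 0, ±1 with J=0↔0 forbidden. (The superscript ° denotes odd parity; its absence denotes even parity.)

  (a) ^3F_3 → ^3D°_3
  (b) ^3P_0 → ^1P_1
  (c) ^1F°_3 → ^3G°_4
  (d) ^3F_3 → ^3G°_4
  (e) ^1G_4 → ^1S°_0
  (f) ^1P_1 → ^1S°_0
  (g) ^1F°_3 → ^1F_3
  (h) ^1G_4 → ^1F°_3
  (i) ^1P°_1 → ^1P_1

(a) allowed
(b) forbidden (parity, ΔS fail)
(c) forbidden (parity, ΔS fail)
(d) allowed
(e) forbidden (ΔL, ΔJ fail)
(f) allowed
(g) allowed
(h) allowed
(i) allowed
Total allowed: 6 of 9.

6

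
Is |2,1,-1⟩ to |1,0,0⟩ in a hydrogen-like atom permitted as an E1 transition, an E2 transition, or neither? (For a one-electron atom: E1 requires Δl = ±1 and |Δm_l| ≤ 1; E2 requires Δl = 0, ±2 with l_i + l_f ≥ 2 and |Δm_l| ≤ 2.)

Δl = 0 − 1 = -1; l_i + l_f = 1.
Δm_l = +1.
E1 (Δl = ±1, |Δm_l| ≤ 1): satisfied.
E2 (Δl = 0,±2, l_i+l_f ≥ 2, |Δm_l| ≤ 2): not satisfied.

E1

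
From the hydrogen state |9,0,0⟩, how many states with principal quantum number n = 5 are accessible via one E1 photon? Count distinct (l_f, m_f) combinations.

3

E1 requires Δl = ±1, so l_f ∈ {-1, 1}; with 0 ≤ l_f ≤ n_f−1 = 4, the allowed l_f values are {1}.
For l_f = 1: m_f ∈ {m_i−1, m_i, m_i+1} ∩ [−1, 1] = {-1, 0, 1} → 3 states.
Total: 3.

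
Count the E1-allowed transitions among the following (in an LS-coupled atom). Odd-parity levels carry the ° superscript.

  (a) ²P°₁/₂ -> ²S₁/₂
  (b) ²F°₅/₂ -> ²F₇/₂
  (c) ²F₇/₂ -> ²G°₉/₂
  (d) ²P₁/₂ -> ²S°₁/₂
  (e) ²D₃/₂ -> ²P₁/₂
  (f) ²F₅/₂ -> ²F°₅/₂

5

(a) allowed
(b) allowed
(c) allowed
(d) allowed
(e) forbidden (parity fails)
(f) allowed
Total allowed: 5 of 6.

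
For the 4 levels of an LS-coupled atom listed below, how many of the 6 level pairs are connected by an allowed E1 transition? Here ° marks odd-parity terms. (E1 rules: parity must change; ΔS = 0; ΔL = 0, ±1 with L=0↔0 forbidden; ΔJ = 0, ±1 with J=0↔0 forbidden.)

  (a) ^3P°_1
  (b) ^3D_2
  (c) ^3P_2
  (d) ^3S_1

3

(a)–(b): allowed.
(a)–(c): allowed.
(a)–(d): allowed.
(b)–(c): forbidden (parity).
(b)–(d): forbidden (parity, ΔL).
(c)–(d): forbidden (parity).
Allowed pairs: 3 of 6.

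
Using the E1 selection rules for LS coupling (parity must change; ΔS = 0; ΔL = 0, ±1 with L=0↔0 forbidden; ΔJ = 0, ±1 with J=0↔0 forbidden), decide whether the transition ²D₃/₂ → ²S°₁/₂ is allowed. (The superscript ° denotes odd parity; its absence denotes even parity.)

Initial level: S=1/2, L=2, J=3/2, parity even. Final level: S=1/2, L=0, J=1/2, parity odd.
ΔS = 0: S: 1/2 → 1/2 — passes.
Parity must change: even → odd — passes.
ΔJ = 0, ±1 (not J=0↔0): J: 3/2 → 1/2, ΔJ = -1 — passes.
ΔL = 0, ±1 (not L=0↔0): L: 2 → 0, ΔL = -2 — fails.
Rule(s) violated: ΔL.

forbidden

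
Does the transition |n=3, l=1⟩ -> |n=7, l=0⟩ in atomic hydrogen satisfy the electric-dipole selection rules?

l: 1 → 0 (Δl = -1). Δl = ±1 passes.
All E1 selection rules are satisfied.

allowed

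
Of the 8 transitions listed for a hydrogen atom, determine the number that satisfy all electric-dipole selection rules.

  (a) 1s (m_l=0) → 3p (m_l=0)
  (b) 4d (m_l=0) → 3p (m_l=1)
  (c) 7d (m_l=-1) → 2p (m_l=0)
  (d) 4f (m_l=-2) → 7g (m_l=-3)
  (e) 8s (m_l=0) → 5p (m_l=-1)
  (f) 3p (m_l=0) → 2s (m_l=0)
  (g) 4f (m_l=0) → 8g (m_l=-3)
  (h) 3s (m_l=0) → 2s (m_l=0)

6

(a) allowed
(b) allowed
(c) allowed
(d) allowed
(e) allowed
(f) allowed
(g) forbidden — Δm_l = -3 (E1 requires Δm_l = 0, ±1)
(h) forbidden — Δl = +0 (E1 requires Δl = ±1)
Total allowed: 6 of 8.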